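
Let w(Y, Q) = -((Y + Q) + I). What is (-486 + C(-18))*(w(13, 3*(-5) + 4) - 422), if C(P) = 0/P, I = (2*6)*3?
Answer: 223560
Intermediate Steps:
I = 36 (I = 12*3 = 36)
C(P) = 0
w(Y, Q) = -36 - Q - Y (w(Y, Q) = -((Y + Q) + 36) = -((Q + Y) + 36) = -(36 + Q + Y) = -36 - Q - Y)
(-486 + C(-18))*(w(13, 3*(-5) + 4) - 422) = (-486 + 0)*((-36 - (3*(-5) + 4) - 1*13) - 422) = -486*((-36 - (-15 + 4) - 13) - 422) = -486*((-36 - 1*(-11) - 13) - 422) = -486*((-36 + 11 - 13) - 422) = -486*(-38 - 422) = -486*(-460) = 223560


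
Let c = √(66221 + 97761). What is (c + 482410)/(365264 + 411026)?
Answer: 48241/77629 + √163982/776290 ≈ 0.62195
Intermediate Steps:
c = √163982 ≈ 404.95
(c + 482410)/(365264 + 411026) = (√163982 + 482410)/(365264 + 411026) = (482410 + √163982)/776290 = (482410 + √163982)*(1/776290) = 48241/77629 + √163982/776290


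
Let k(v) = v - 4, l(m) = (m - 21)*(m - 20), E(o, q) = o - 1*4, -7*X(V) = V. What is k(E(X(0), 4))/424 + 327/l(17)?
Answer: 5773/212 ≈ 27.231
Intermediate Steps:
X(V) = -V/7
E(o, q) = -4 + o (E(o, q) = o - 4 = -4 + o)
l(m) = (-21 + m)*(-20 + m)
k(v) = -4 + v
k(E(X(0), 4))/424 + 327/l(17) = (-4 + (-4 - ⅐*0))/424 + 327/(420 + 17² - 41*17) = (-4 + (-4 + 0))*(1/424) + 327/(420 + 289 - 697) = (-4 - 4)*(1/424) + 327/12 = -8*1/424 + 327*(1/12) = -1/53 + 109/4 = 5773/212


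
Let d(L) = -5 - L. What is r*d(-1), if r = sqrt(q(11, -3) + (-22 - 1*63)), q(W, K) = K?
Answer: -8*I*sqrt(22) ≈ -37.523*I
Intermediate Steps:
r = 2*I*sqrt(22) (r = sqrt(-3 + (-22 - 1*63)) = sqrt(-3 + (-22 - 63)) = sqrt(-3 - 85) = sqrt(-88) = 2*I*sqrt(22) ≈ 9.3808*I)
r*d(-1) = (2*I*sqrt(22))*(-5 - 1*(-1)) = (2*I*sqrt(22))*(-5 + 1) = (2*I*sqrt(22))*(-4) = -8*I*sqrt(22)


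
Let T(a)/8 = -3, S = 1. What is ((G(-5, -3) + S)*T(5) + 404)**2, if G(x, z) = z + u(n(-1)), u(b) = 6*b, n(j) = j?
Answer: 355216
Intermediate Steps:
T(a) = -24 (T(a) = 8*(-3) = -24)
G(x, z) = -6 + z (G(x, z) = z + 6*(-1) = z - 6 = -6 + z)
((G(-5, -3) + S)*T(5) + 404)**2 = (((-6 - 3) + 1)*(-24) + 404)**2 = ((-9 + 1)*(-24) + 404)**2 = (-8*(-24) + 404)**2 = (192 + 404)**2 = 596**2 = 355216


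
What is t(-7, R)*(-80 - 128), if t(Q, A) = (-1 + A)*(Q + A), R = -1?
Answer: -3328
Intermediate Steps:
t(Q, A) = (-1 + A)*(A + Q)
t(-7, R)*(-80 - 128) = ((-1)² - 1*(-1) - 1*(-7) - 1*(-7))*(-80 - 128) = (1 + 1 + 7 + 7)*(-208) = 16*(-208) = -3328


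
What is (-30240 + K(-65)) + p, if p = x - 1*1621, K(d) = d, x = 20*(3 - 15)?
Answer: -32166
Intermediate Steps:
x = -240 (x = 20*(-12) = -240)
p = -1861 (p = -240 - 1*1621 = -240 - 1621 = -1861)
(-30240 + K(-65)) + p = (-30240 - 65) - 1861 = -30305 - 1861 = -32166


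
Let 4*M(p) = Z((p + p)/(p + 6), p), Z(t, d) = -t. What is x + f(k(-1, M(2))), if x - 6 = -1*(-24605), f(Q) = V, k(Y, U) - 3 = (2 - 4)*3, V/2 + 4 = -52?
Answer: 24499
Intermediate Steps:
V = -112 (V = -8 + 2*(-52) = -8 - 104 = -112)
M(p) = -p/(2*(6 + p)) (M(p) = (-(p + p)/(p + 6))/4 = (-2*p/(6 + p))/4 = -p/(2*(6 + p)))
k(Y, U) = -3 (k(Y, U) = 3 + (2 - 4)*3 = 3 - 2*3 = 3 - 6 = -3)
f(Q) = -112
x = 24611 (x = 6 - 1*(-24605) = 6 + 24605 = 24611)
x + f(k(-1, M(2))) = 24611 - 112 = 24499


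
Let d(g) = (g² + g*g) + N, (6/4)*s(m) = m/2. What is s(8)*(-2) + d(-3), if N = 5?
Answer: 53/3 ≈ 17.667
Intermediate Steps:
s(m) = m/3 (s(m) = 2*(m/2)/3 = m/3)
d(g) = 5 + 2*g² (d(g) = (g² + g*g) + 5 = (g² + g²) + 5 = 2*g² + 5 = 5 + 2*g²)
s(8)*(-2) + d(-3) = ((⅓)*8)*(-2) + (5 + 2*(-3)²) = (8/3)*(-2) + (5 + 2*9) = -16/3 + (5 + 18) = -16/3 + 23 = 53/3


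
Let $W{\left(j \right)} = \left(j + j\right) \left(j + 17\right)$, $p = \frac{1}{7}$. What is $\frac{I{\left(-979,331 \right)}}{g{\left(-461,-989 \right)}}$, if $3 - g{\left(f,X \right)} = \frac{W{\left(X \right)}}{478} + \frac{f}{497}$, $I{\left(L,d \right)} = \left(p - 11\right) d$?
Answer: $\frac{106718041}{119325887} \approx 0.89434$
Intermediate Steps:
$p = \frac{1}{7} \approx 0.14286$
$W{\left(j \right)} = 2 j \left(17 + j\right)$
$I{\left(L,d \right)} = - \frac{76 d}{7}$ ($I{\left(L,d \right)} = \left(\frac{1}{7} - 11\right) d = - \frac{76 d}{7}$)
$g{\left(f,X \right)} = 3 - \frac{f}{497} - \frac{X \left(17 + X\right)}{239}$ ($g{\left(f,X \right)} = 3 - \left(\frac{2 X \left(17 + X\right)}{478} + \frac{f}{497}\right) = 3 - \left(2 X \left(17 + X\right) \frac{1}{478} + f \frac{1}{497}\right) = 3 - \left(\frac{X \left(17 + X\right)}{239} + \frac{f}{497}\right) = 3 - \left(\frac{f}{497} + \frac{X \left(17 + X\right)}{239}\right) = 3 - \frac{f}{497} - \frac{X \left(17 + X\right)}{239}$)
$\frac{I{\left(-979,331 \right)}}{g{\left(-461,-989 \right)}} = \frac{\left(- \frac{76}{7}\right) 331}{3 - - \frac{461}{497} - - \frac{989 \left(17 - 989\right)}{239}} = - \frac{25156}{7 \left(3 + \frac{461}{497} - \left(- \frac{989}{239}\right) \left(-972\right)\right)} = - \frac{25156}{7 \left(3 + \frac{461}{497} - \frac{961308}{239}\right)} = - \frac{25156}{7 \left(- \frac{477303548}{118783}\right)} = \left(- \frac{25156}{7}\right) \left(- \frac{118783}{477303548}\right) = \frac{106718041}{119325887}$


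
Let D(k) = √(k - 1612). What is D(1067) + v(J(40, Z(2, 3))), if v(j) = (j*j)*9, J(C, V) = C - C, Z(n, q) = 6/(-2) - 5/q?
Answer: I*√545 ≈ 23.345*I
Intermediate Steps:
Z(n, q) = -3 - 5/q (Z(n, q) = 6*(-½) - 5/q = -3 - 5/q)
J(C, V) = 0
D(k) = √(-1612 + k)
v(j) = 9*j² (v(j) = j²*9 = 9*j²)
D(1067) + v(J(40, Z(2, 3))) = √(-1612 + 1067) + 9*0² = √(-545) + 9*0 = I*√545 + 0 = I*√545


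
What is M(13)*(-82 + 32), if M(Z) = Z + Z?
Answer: -1300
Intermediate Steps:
M(Z) = 2*Z
M(13)*(-82 + 32) = (2*13)*(-82 + 32) = 26*(-50) = -1300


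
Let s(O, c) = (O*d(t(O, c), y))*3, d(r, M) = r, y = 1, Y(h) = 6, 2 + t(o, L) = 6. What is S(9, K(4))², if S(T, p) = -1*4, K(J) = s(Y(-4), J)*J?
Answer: 16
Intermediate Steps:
t(o, L) = 4 (t(o, L) = -2 + 6 = 4)
s(O, c) = 12*O (s(O, c) = (O*4)*3 = (4*O)*3 = 12*O)
K(J) = 72*J (K(J) = (12*6)*J = 72*J)
S(T, p) = -4
S(9, K(4))² = (-4)² = 16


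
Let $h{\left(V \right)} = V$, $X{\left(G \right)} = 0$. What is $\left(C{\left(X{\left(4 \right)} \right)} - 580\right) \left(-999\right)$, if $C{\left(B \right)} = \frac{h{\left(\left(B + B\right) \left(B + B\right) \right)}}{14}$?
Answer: $579420$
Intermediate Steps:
$C{\left(B \right)} = \frac{2 B^{2}}{7}$ ($C{\left(B \right)} = \frac{\left(B + B\right) \left(B + B\right)}{14} = 2 B 2 B \frac{1}{14} = 4 B^{2} \cdot \frac{1}{14} = \frac{2 B^{2}}{7}$)
$\left(C{\left(X{\left(4 \right)} \right)} - 580\right) \left(-999\right) = \left(\frac{2 \cdot 0^{2}}{7} - 580\right) \left(-999\right) = \left(\frac{2}{7} \cdot 0 - 580\right) \left(-999\right) = \left(0 - 580\right) \left(-999\right) = \left(-580\right) \left(-999\right) = 579420$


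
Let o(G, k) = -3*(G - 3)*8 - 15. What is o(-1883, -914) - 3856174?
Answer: -3810925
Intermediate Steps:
o(G, k) = 57 - 24*G (o(G, k) = -3*(-3 + G)*8 - 15 = (9 - 3*G)*8 - 15 = (72 - 24*G) - 15 = 57 - 24*G)
o(-1883, -914) - 3856174 = (57 - 24*(-1883)) - 3856174 = (57 + 45192) - 3856174 = 45249 - 3856174 = -3810925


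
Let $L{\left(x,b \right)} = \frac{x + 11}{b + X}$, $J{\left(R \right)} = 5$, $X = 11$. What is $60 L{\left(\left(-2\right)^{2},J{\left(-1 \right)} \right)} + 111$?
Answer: $\frac{669}{4} \approx 167.25$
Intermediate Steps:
$L{\left(x,b \right)} = \frac{11 + x}{11 + b}$ ($L{\left(x,b \right)} = \frac{x + 11}{b + 11} = \frac{11 + x}{11 + b}$)
$60 L{\left(\left(-2\right)^{2},J{\left(-1 \right)} \right)} + 111 = 60 \frac{11 + \left(-2\right)^{2}}{11 + 5} + 111 = 60 \frac{11 + 4}{16} + 111 = 60 \cdot \frac{1}{16} \cdot 15 + 111 = 60 \cdot \frac{15}{16} + 111 = \frac{225}{4} + 111 = \frac{669}{4}$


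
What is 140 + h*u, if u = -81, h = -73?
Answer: 6053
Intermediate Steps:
140 + h*u = 140 - 73*(-81) = 140 + 5913 = 6053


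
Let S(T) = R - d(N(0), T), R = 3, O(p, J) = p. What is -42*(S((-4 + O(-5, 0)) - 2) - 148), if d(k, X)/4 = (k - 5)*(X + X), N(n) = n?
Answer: 24570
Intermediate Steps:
d(k, X) = 8*X*(-5 + k) (d(k, X) = 4*((k - 5)*(X + X)) = 4*((-5 + k)*(2*X)) = 4*(2*X*(-5 + k)) = 8*X*(-5 + k))
S(T) = 3 + 40*T (S(T) = 3 - 8*T*(-5 + 0) = 3 - 8*T*(-5) = 3 - (-40)*T = 3 + 40*T)
-42*(S((-4 + O(-5, 0)) - 2) - 148) = -42*((3 + 40*((-4 - 5) - 2)) - 148) = -42*((3 + 40*(-9 - 2)) - 148) = -42*((3 + 40*(-11)) - 148) = -42*((3 - 440) - 148) = -42*(-437 - 148) = -42*(-585) = 24570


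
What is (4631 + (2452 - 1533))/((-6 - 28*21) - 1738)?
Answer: -2775/1166 ≈ -2.3799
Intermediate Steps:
(4631 + (2452 - 1533))/((-6 - 28*21) - 1738) = (4631 + 919)/((-6 - 588) - 1738) = 5550/(-594 - 1738) = 5550/(-2332) = 5550*(-1/2332) = -2775/1166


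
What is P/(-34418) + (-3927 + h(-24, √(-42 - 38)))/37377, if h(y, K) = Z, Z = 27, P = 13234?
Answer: -104812903/214406931 ≈ -0.48885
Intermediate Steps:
h(y, K) = 27
P/(-34418) + (-3927 + h(-24, √(-42 - 38)))/37377 = 13234/(-34418) + (-3927 + 27)/37377 = 13234*(-1/34418) - 3900*1/37377 = -6617/17209 - 1300/12459 = -104812903/214406931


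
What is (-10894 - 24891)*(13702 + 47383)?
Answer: -2185926725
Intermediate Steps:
(-10894 - 24891)*(13702 + 47383) = -35785*61085 = -2185926725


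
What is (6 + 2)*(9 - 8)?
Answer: 8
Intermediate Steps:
(6 + 2)*(9 - 8) = 8*1 = 8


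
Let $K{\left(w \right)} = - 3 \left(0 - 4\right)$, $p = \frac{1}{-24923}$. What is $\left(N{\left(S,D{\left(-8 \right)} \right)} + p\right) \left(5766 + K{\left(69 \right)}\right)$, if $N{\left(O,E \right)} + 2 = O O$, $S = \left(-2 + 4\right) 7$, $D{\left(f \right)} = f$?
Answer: $\frac{27936982458}{24923} \approx 1.1209 \cdot 10^{6}$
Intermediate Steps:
$S = 14$ ($S = 2 \cdot 7 = 14$)
$N{\left(O,E \right)} = -2 + O^{2}$ ($N{\left(O,E \right)} = -2 + O O = -2 + O^{2}$)
$p = - \frac{1}{24923} \approx -4.0124 \cdot 10^{-5}$
$K{\left(w \right)} = 12$ ($K{\left(w \right)} = \left(-3\right) \left(-4\right) = 12$)
$\left(N{\left(S,D{\left(-8 \right)} \right)} + p\right) \left(5766 + K{\left(69 \right)}\right) = \left(\left(-2 + 14^{2}\right) - \frac{1}{24923}\right) \left(5766 + 12\right) = \left(\left(-2 + 196\right) - \frac{1}{24923}\right) 5778 = \left(194 - \frac{1}{24923}\right) 5778 = \frac{4835061}{24923} \cdot 5778 = \frac{27936982458}{24923}$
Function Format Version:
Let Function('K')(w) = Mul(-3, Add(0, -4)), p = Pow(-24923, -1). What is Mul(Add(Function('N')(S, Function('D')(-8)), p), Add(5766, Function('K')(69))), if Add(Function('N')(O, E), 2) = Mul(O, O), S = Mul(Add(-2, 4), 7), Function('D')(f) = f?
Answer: Rational(27936982458, 24923) ≈ 1.1209e+6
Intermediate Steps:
S = 14 (S = Mul(2, 7) = 14)
Function('N')(O, E) = Add(-2, Pow(O, 2)) (Function('N')(O, E) = Add(-2, Mul(O, O)) = Add(-2, Pow(O, 2)))
p = Rational(-1, 24923) ≈ -4.0124e-5
Function('K')(w) = 12 (Function('K')(w) = Mul(-3, -4) = 12)
Mul(Add(Function('N')(S, Function('D')(-8)), p), Add(5766, Function('K')(69))) = Mul(Add(Add(-2, Pow(14, 2)), Rational(-1, 24923)), Add(5766, 12)) = Mul(Add(Add(-2, 196), Rational(-1, 24923)), 5778) = Mul(Add(194, Rational(-1, 24923)), 5778) = Mul(Rational(4835061, 24923), 5778) = Rational(27936982458, 24923)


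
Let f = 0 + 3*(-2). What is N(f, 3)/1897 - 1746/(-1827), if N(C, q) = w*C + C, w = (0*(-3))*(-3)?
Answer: 52400/55013 ≈ 0.95250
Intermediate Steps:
f = -6 (f = 0 - 6 = -6)
w = 0 (w = 0*(-3) = 0)
N(C, q) = C (N(C, q) = 0*C + C = 0 + C = C)
N(f, 3)/1897 - 1746/(-1827) = -6/1897 - 1746/(-1827) = -6*1/1897 - 1746*(-1/1827) = -6/1897 + 194/203 = 52400/55013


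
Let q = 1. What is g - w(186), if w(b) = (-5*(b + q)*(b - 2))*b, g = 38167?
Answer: 32037607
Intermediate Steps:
w(b) = -5*b*(1 + b)*(-2 + b) (w(b) = (-5*(b + 1)*(b - 2))*b = (-5*(1 + b)*(-2 + b))*b = -5*b*(1 + b)*(-2 + b))
g - w(186) = 38167 - 5*186*(2 + 186 - 1*186²) = 38167 - 5*186*(2 + 186 - 1*34596) = 38167 - 5*186*(2 + 186 - 34596) = 38167 - 5*186*(-34408) = 38167 - 1*(-31999440) = 38167 + 31999440 = 32037607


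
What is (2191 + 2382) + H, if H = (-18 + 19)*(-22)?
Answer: 4551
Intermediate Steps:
H = -22 (H = 1*(-22) = -22)
(2191 + 2382) + H = (2191 + 2382) - 22 = 4573 - 22 = 4551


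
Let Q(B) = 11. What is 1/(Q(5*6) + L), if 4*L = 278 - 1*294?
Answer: ⅐ ≈ 0.14286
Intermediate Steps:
L = -4 (L = (278 - 1*294)/4 = (278 - 294)/4 = (¼)*(-16) = -4)
1/(Q(5*6) + L) = 1/(11 - 4) = 1/7 = ⅐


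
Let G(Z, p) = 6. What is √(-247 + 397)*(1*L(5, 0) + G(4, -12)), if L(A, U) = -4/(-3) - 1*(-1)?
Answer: 125*√6/3 ≈ 102.06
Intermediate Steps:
L(A, U) = 7/3 (L(A, U) = -4*(-⅓) + 1 = 4/3 + 1 = 7/3)
√(-247 + 397)*(1*L(5, 0) + G(4, -12)) = √(-247 + 397)*(1*(7/3) + 6) = √150*(7/3 + 6) = (5*√6)*(25/3) = 125*√6/3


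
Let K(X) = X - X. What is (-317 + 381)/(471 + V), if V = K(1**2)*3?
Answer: 64/471 ≈ 0.13588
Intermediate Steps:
K(X) = 0
V = 0 (V = 0*3 = 0)
(-317 + 381)/(471 + V) = (-317 + 381)/(471 + 0) = 64/471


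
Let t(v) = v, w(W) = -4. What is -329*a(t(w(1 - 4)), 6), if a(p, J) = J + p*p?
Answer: -7238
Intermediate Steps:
a(p, J) = J + p²
-329*a(t(w(1 - 4)), 6) = -329*(6 + (-4)²) = -329*(6 + 16) = -329*22 = -7238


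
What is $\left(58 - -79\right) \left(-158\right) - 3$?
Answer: $-21649$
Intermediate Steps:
$\left(58 - -79\right) \left(-158\right) - 3 = \left(58 + 79\right) \left(-158\right) - 3 = 137 \left(-158\right) - 3 = -21646 - 3 = -21649$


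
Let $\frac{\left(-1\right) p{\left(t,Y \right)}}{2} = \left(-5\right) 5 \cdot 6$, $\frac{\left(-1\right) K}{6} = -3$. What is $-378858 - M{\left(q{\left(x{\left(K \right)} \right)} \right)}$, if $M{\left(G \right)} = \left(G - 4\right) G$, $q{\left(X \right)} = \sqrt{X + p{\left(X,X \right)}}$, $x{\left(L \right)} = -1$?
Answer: $-379157 + 4 \sqrt{299} \approx -3.7909 \cdot 10^{5}$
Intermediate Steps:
$K = 18$ ($K = \left(-6\right) \left(-3\right) = 18$)
$p{\left(t,Y \right)} = 300$ ($p{\left(t,Y \right)} = - 2 \left(-5\right) 5 \cdot 6 = - 2 \left(\left(-25\right) 6\right) = \left(-2\right) \left(-150\right) = 300$)
$q{\left(X \right)} = \sqrt{300 + X}$ ($q{\left(X \right)} = \sqrt{X + 300} = \sqrt{300 + X}$)
$M{\left(G \right)} = G \left(-4 + G\right)$ ($M{\left(G \right)} = \left(-4 + G\right) G = G \left(-4 + G\right)$)
$-378858 - M{\left(q{\left(x{\left(K \right)} \right)} \right)} = -378858 - \sqrt{300 - 1} \left(-4 + \sqrt{300 - 1}\right) = -378858 - \sqrt{299} \left(-4 + \sqrt{299}\right)$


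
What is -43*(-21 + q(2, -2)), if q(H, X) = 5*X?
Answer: 1333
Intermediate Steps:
-43*(-21 + q(2, -2)) = -43*(-21 + 5*(-2)) = -43*(-21 - 10) = -43*(-31) = 1333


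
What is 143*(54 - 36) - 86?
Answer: 2488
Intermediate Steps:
143*(54 - 36) - 86 = 143*18 - 86 = 2574 - 86 = 2488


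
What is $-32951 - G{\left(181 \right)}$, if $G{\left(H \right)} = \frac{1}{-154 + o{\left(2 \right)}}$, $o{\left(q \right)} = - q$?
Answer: $- \frac{5140355}{156} \approx -32951.0$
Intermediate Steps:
$G{\left(H \right)} = - \frac{1}{156}$ ($G{\left(H \right)} = \frac{1}{-154 - 2} = \frac{1}{-156} = - \frac{1}{156}$)
$-32951 - G{\left(181 \right)} = -32951 - - \frac{1}{156} = -32951 + \frac{1}{156} = - \frac{5140355}{156}$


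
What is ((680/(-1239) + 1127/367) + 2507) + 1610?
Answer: 1873200214/454713 ≈ 4119.5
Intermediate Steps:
((680/(-1239) + 1127/367) + 2507) + 1610 = ((680*(-1/1239) + 1127*(1/367)) + 2507) + 1610 = ((-680/1239 + 1127/367) + 2507) + 1610 = (1146793/454713 + 2507) + 1610 = 1141112284/454713 + 1610 = 1873200214/454713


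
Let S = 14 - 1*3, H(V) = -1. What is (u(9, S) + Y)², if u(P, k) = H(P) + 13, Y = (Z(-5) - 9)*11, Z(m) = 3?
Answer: 2916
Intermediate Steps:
Y = -66 (Y = (3 - 9)*11 = -6*11 = -66)
S = 11 (S = 14 - 3 = 11)
u(P, k) = 12 (u(P, k) = -1 + 13 = 12)
(u(9, S) + Y)² = (12 - 66)² = (-54)² = 2916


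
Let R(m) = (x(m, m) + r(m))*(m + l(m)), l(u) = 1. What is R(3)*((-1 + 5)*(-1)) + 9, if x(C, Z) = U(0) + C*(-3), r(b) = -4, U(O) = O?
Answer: 217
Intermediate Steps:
x(C, Z) = -3*C (x(C, Z) = 0 + C*(-3) = 0 - 3*C = -3*C)
R(m) = (1 + m)*(-4 - 3*m) (R(m) = (-3*m - 4)*(m + 1) = (-4 - 3*m)*(1 + m) = (1 + m)*(-4 - 3*m))
R(3)*((-1 + 5)*(-1)) + 9 = (-4 - 7*3 - 3*3²)*((-1 + 5)*(-1)) + 9 = (-4 - 21 - 3*9)*(4*(-1)) + 9 = (-4 - 21 - 27)*(-4) + 9 = -52*(-4) + 9 = 208 + 9 = 217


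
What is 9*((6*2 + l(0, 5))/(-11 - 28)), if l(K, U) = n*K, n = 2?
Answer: -36/13 ≈ -2.7692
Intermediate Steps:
l(K, U) = 2*K
9*((6*2 + l(0, 5))/(-11 - 28)) = 9*((6*2 + 2*0)/(-11 - 28)) = 9*((12 + 0)/(-39)) = 9*(12*(-1/39)) = 9*(-4/13) = -36/13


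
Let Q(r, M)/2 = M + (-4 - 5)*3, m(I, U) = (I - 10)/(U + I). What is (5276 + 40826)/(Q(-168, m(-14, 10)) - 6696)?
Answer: -23051/3369 ≈ -6.8421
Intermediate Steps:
m(I, U) = (-10 + I)/(I + U)
Q(r, M) = -54 + 2*M (Q(r, M) = 2*(M + (-4 - 5)*3) = 2*(M - 9*3) = 2*(M - 27) = 2*(-27 + M) = -54 + 2*M)
(5276 + 40826)/(Q(-168, m(-14, 10)) - 6696) = (5276 + 40826)/((-54 + 2*((-10 - 14)/(-14 + 10))) - 6696) = 46102/((-54 + 2*(-24/(-4))) - 6696) = 46102/((-54 + 2*(-1/4*(-24))) - 6696) = 46102/((-54 + 2*6) - 6696) = 46102/((-54 + 12) - 6696) = 46102/(-42 - 6696) = 46102/(-6738) = 46102*(-1/6738) = -23051/3369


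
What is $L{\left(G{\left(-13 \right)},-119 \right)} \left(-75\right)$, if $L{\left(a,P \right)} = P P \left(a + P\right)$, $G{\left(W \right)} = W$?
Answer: $140193900$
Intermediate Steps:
$L{\left(a,P \right)} = P^{2} \left(P + a\right)$
$L{\left(G{\left(-13 \right)},-119 \right)} \left(-75\right) = \left(-119\right)^{2} \left(-119 - 13\right) \left(-75\right) = 14161 \left(-132\right) \left(-75\right) = \left(-1869252\right) \left(-75\right) = 140193900$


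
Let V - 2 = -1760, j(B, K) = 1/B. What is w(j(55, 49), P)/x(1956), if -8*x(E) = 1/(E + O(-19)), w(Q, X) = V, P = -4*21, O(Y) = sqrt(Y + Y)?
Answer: 27509184 + 14064*I*sqrt(38) ≈ 2.7509e+7 + 86696.0*I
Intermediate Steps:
O(Y) = sqrt(2)*sqrt(Y) (O(Y) = sqrt(2*Y) = sqrt(2)*sqrt(Y))
V = -1758 (V = 2 - 1760 = -1758)
P = -84
w(Q, X) = -1758
x(E) = -1/(8*(E + I*sqrt(38))) (x(E) = -1/(8*(E + sqrt(2)*sqrt(-19))) = -1/(8*(E + sqrt(2)*(I*sqrt(19)))) = -1/(8*(E + I*sqrt(38))))
w(j(55, 49), P)/x(1956) = -(-27509184 - 14064*I*sqrt(38)) = -1758*(-15648 - 8*I*sqrt(38)) = 27509184 + 14064*I*sqrt(38)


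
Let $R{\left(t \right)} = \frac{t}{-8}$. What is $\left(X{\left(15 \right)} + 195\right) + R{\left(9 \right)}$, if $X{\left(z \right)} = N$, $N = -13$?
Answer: $\frac{1447}{8} \approx 180.88$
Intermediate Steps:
$R{\left(t \right)} = - \frac{t}{8}$ ($R{\left(t \right)} = t \left(- \frac{1}{8}\right) = - \frac{t}{8}$)
$X{\left(z \right)} = -13$
$\left(X{\left(15 \right)} + 195\right) + R{\left(9 \right)} = \left(-13 + 195\right) - \frac{9}{8} = 182 - \frac{9}{8} = \frac{1447}{8}$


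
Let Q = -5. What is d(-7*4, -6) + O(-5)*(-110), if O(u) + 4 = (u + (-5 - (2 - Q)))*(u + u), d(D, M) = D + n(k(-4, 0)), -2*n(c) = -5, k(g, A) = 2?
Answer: -36571/2 ≈ -18286.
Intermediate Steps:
n(c) = 5/2 (n(c) = -½*(-5) = 5/2)
d(D, M) = 5/2 + D (d(D, M) = D + 5/2 = 5/2 + D)
O(u) = -4 + 2*u*(-12 + u) (O(u) = -4 + (u + (-5 - (2 - 1*(-5))))*(u + u) = -4 + (u + (-5 - (2 + 5)))*(2*u) = -4 + (u + (-5 - 1*7))*(2*u) = -4 + (u + (-5 - 7))*(2*u) = -4 + (u - 12)*(2*u) = -4 + (-12 + u)*(2*u) = -4 + 2*u*(-12 + u))
d(-7*4, -6) + O(-5)*(-110) = (5/2 - 7*4) + (-4 - 24*(-5) + 2*(-5)²)*(-110) = (5/2 - 28) + (-4 + 120 + 2*25)*(-110) = -51/2 + (-4 + 120 + 50)*(-110) = -51/2 + 166*(-110) = -51/2 - 18260 = -36571/2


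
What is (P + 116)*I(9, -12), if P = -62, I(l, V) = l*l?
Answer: 4374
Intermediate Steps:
I(l, V) = l**2
(P + 116)*I(9, -12) = (-62 + 116)*9**2 = 54*81 = 4374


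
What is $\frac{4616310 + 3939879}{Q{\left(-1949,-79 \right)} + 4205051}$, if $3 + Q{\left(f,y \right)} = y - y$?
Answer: $\frac{8556189}{4205048} \approx 2.0347$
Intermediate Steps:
$Q{\left(f,y \right)} = -3$ ($Q{\left(f,y \right)} = -3 + \left(y - y\right) = -3 + 0 = -3$)
$\frac{4616310 + 3939879}{Q{\left(-1949,-79 \right)} + 4205051} = \frac{4616310 + 3939879}{-3 + 4205051} = \frac{8556189}{4205048}$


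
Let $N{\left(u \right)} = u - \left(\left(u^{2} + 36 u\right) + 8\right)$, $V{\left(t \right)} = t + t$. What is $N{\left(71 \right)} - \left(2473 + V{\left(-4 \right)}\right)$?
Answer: $-9999$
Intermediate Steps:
$V{\left(t \right)} = 2 t$
$N{\left(u \right)} = -8 - u^{2} - 35 u$ ($N{\left(u \right)} = u - \left(8 + u^{2} + 36 u\right) = -8 - u^{2} - 35 u$)
$N{\left(71 \right)} - \left(2473 + V{\left(-4 \right)}\right) = \left(-8 - 71^{2} - 2485\right) - \left(2473 + 2 \left(-4\right)\right) = \left(-8 - 5041 - 2485\right) - \left(2473 - 8\right) = \left(-8 - 5041 - 2485\right) - 2465 = -7534 - 2465 = -9999$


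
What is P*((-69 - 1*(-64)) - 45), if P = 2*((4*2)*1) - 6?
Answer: -500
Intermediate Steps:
P = 10 (P = 2*(8*1) - 6 = 2*8 - 6 = 16 - 6 = 10)
P*((-69 - 1*(-64)) - 45) = 10*((-69 - 1*(-64)) - 45) = 10*((-69 + 64) - 45) = 10*(-5 - 45) = 10*(-50) = -500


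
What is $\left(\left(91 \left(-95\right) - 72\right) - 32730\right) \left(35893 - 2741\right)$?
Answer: $-1374050944$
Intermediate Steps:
$\left(\left(91 \left(-95\right) - 72\right) - 32730\right) \left(35893 - 2741\right) = \left(\left(-8645 - 72\right) - 32730\right) 33152 = \left(-8717 - 32730\right) 33152 = \left(-41447\right) 33152 = -1374050944$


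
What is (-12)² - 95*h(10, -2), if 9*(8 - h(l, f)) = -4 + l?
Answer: -1658/3 ≈ -552.67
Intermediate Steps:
h(l, f) = 76/9 - l/9 (h(l, f) = 8 - (-4 + l)/9 = 8 + (4/9 - l/9) = 76/9 - l/9)
(-12)² - 95*h(10, -2) = (-12)² - 95*(76/9 - ⅑*10) = 144 - 95*(76/9 - 10/9) = 144 - 95*22/3 = 144 - 2090/3 = -1658/3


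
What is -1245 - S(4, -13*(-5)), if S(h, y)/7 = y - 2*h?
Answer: -1644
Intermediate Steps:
S(h, y) = -14*h + 7*y (S(h, y) = 7*(y - 2*h) = -14*h + 7*y)
-1245 - S(4, -13*(-5)) = -1245 - (-14*4 + 7*(-13*(-5))) = -1245 - (-56 + 7*65) = -1245 - (-56 + 455) = -1245 - 1*399 = -1245 - 399 = -1644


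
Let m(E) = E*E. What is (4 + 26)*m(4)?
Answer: 480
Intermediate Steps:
m(E) = E²
(4 + 26)*m(4) = (4 + 26)*4² = 30*16 = 480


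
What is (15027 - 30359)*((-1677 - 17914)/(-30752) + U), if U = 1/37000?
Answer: -347316635427/35557000 ≈ -9767.9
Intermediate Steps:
U = 1/37000 ≈ 2.7027e-5
(15027 - 30359)*((-1677 - 17914)/(-30752) + U) = (15027 - 30359)*((-1677 - 17914)/(-30752) + 1/37000) = -15332*(-19591*(-1/30752) + 1/37000) = -15332*(19591/30752 + 1/37000) = -15332*90612219/142228000 = -347316635427/35557000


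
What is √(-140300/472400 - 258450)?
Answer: I*√1441905578743/2362 ≈ 508.38*I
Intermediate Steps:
√(-140300/472400 - 258450) = √(-140300*1/472400 - 258450) = √(-1403/4724 - 258450) = √(-1220919203/4724) = I*√1441905578743/2362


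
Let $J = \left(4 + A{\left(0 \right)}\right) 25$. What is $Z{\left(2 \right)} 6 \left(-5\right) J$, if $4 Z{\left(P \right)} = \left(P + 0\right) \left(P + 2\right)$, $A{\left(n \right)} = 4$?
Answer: $-12000$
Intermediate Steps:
$Z{\left(P \right)} = \frac{P \left(2 + P\right)}{4}$ ($Z{\left(P \right)} = \frac{\left(P + 0\right) \left(P + 2\right)}{4} = \frac{P \left(2 + P\right)}{4}$)
$J = 200$ ($J = \left(4 + 4\right) 25 = 8 \cdot 25 = 200$)
$Z{\left(2 \right)} 6 \left(-5\right) J = \frac{1}{4} \cdot 2 \left(2 + 2\right) 6 \left(-5\right) 200 = \frac{1}{4} \cdot 2 \cdot 4 \cdot 6 \left(-5\right) 200 = 2 \cdot 6 \left(-5\right) 200 = 12 \left(-5\right) 200 = \left(-60\right) 200 = -12000$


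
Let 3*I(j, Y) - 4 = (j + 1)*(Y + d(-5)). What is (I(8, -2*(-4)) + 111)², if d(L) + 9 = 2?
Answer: 119716/9 ≈ 13302.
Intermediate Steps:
d(L) = -7 (d(L) = -9 + 2 = -7)
I(j, Y) = 4/3 + (1 + j)*(-7 + Y)/3 (I(j, Y) = 4/3 + ((j + 1)*(Y - 7))/3 = 4/3 + ((1 + j)*(-7 + Y))/3 = 4/3 + (1 + j)*(-7 + Y)/3)
(I(8, -2*(-4)) + 111)² = ((-1 - 7/3*8 + (-2*(-4))/3 + (⅓)*(-2*(-4))*8) + 111)² = ((-1 - 56/3 + (⅓)*8 + (⅓)*8*8) + 111)² = ((-1 - 56/3 + 8/3 + 64/3) + 111)² = (13/3 + 111)² = (346/3)² = 119716/9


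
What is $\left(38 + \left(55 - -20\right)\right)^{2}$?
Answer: $12769$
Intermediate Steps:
$\left(38 + \left(55 - -20\right)\right)^{2} = \left(38 + \left(55 + \left(-18 + 38\right)\right)\right)^{2} = \left(38 + \left(55 + 20\right)\right)^{2} = \left(38 + 75\right)^{2} = 113^{2} = 12769$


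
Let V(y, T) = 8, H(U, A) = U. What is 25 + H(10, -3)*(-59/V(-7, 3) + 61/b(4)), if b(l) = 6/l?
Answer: 4295/12 ≈ 357.92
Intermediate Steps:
25 + H(10, -3)*(-59/V(-7, 3) + 61/b(4)) = 25 + 10*(-59/8 + 61/((6/4))) = 25 + 10*(-59*1/8 + 61/((6*(1/4)))) = 25 + 10*(-59/8 + 61/(3/2)) = 25 + 10*(-59/8 + 61*(2/3)) = 25 + 10*(-59/8 + 122/3) = 25 + 10*(799/24) = 25 + 3995/12 = 4295/12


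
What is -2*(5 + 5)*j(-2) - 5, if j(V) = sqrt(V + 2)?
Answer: -5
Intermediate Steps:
j(V) = sqrt(2 + V)
-2*(5 + 5)*j(-2) - 5 = -2*(5 + 5)*sqrt(2 - 2) - 5 = -20*sqrt(0) - 5 = -20*0 - 5 = -2*0 - 5 = 0 - 5 = -5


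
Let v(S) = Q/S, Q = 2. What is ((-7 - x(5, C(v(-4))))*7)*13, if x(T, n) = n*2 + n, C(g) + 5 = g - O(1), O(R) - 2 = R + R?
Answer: 3913/2 ≈ 1956.5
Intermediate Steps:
O(R) = 2 + 2*R (O(R) = 2 + (R + R) = 2 + 2*R)
v(S) = 2/S
C(g) = -9 + g (C(g) = -5 + (g - (2 + 2*1)) = -5 + (g - (2 + 2)) = -5 + (g - 1*4) = -5 + (g - 4) = -5 + (-4 + g) = -9 + g)
x(T, n) = 3*n (x(T, n) = 2*n + n = 3*n)
((-7 - x(5, C(v(-4))))*7)*13 = ((-7 - 3*(-9 + 2/(-4)))*7)*13 = ((-7 - 3*(-9 + 2*(-1/4)))*7)*13 = ((-7 - 3*(-9 - 1/2))*7)*13 = ((-7 - 3*(-19)/2)*7)*13 = ((-7 - 1*(-57/2))*7)*13 = ((-7 + 57/2)*7)*13 = ((43/2)*7)*13 = (301/2)*13 = 3913/2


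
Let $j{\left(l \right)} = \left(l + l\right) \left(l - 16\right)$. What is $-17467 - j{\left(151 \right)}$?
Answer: $-58237$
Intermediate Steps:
$j{\left(l \right)} = 2 l \left(-16 + l\right)$
$-17467 - j{\left(151 \right)} = -17467 - 2 \cdot 151 \left(-16 + 151\right) = -17467 - 2 \cdot 151 \cdot 135 = -17467 - 40770 = -58237$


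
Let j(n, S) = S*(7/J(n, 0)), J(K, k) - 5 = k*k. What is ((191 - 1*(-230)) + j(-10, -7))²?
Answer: 4227136/25 ≈ 1.6909e+5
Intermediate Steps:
J(K, k) = 5 + k² (J(K, k) = 5 + k*k = 5 + k²)
j(n, S) = 7*S/5 (j(n, S) = S*(7/(5 + 0²)) = S*(7/(5 + 0)) = S*(7/5) = 7*S/5)
((191 - 1*(-230)) + j(-10, -7))² = ((191 - 1*(-230)) + (7/5)*(-7))² = ((191 + 230) - 49/5)² = (421 - 49/5)² = (2056/5)² = 4227136/25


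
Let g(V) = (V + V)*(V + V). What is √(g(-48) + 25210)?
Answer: √34426 ≈ 185.54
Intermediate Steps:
g(V) = 4*V² (g(V) = (2*V)*(2*V) = 4*V²)
√(g(-48) + 25210) = √(4*(-48)² + 25210) = √(4*2304 + 25210) = √(9216 + 25210) = √34426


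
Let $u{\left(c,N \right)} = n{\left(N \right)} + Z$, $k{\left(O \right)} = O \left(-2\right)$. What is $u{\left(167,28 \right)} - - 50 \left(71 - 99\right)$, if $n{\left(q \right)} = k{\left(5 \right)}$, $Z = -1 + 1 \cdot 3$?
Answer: $-1408$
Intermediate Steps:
$Z = 2$ ($Z = -1 + 3 = 2$)
$k{\left(O \right)} = - 2 O$
$n{\left(q \right)} = -10$ ($n{\left(q \right)} = \left(-2\right) 5 = -10$)
$u{\left(c,N \right)} = -8$ ($u{\left(c,N \right)} = -10 + 2 = -8$)
$u{\left(167,28 \right)} - - 50 \left(71 - 99\right) = -8 - - 50 \left(71 - 99\right) = -8 - \left(-50\right) \left(-28\right) = -8 - 1400 = -1408$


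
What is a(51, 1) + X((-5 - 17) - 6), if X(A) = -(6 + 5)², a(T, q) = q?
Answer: -120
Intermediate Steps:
X(A) = -121 (X(A) = -1*11² = -1*121 = -121)
a(51, 1) + X((-5 - 17) - 6) = 1 - 121 = -120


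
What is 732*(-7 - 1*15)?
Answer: -16104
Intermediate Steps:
732*(-7 - 1*15) = 732*(-7 - 15) = 732*(-22) = -16104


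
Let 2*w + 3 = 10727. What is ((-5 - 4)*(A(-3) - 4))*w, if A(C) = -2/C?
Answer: 160860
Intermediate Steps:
w = 5362 (w = -3/2 + (½)*10727 = -3/2 + 10727/2 = 5362)
((-5 - 4)*(A(-3) - 4))*w = ((-5 - 4)*(-2/(-3) - 4))*5362 = -9*(-2*(-⅓) - 4)*5362 = -9*(⅔ - 4)*5362 = -9*(-10/3)*5362 = 30*5362 = 160860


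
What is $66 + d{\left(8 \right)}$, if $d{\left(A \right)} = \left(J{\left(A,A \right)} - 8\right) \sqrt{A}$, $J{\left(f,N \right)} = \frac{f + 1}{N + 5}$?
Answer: $66 - \frac{190 \sqrt{2}}{13} \approx 45.331$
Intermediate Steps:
$J{\left(f,N \right)} = \frac{1 + f}{5 + N}$
$d{\left(A \right)} = \sqrt{A} \left(-8 + \frac{1 + A}{5 + A}\right)$ ($d{\left(A \right)} = \left(\frac{1 + A}{5 + A} - 8\right) \sqrt{A} = \left(-8 + \frac{1 + A}{5 + A}\right) \sqrt{A} = \sqrt{A} \left(-8 + \frac{1 + A}{5 + A}\right)$)
$66 + d{\left(8 \right)} = 66 + \frac{\sqrt{8} \left(-39 - 56\right)}{5 + 8} = 66 + \frac{2 \sqrt{2} \left(-39 - 56\right)}{13} = 66 + 2 \sqrt{2} \cdot \frac{1}{13} \left(-95\right) = 66 - \frac{190 \sqrt{2}}{13}$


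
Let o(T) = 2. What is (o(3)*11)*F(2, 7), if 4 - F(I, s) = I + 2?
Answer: 0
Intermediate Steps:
F(I, s) = 2 - I (F(I, s) = 4 - (I + 2) = 4 - (2 + I) = 4 + (-2 - I) = 2 - I)
(o(3)*11)*F(2, 7) = (2*11)*(2 - 1*2) = 22*(2 - 2) = 22*0 = 0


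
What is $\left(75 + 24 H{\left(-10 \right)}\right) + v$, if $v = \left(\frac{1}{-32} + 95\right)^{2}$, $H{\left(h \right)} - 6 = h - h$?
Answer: $\frac{9459777}{1024} \approx 9238.1$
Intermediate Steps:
$H{\left(h \right)} = 6$ ($H{\left(h \right)} = 6 + \left(h - h\right) = 6 + 0 = 6$)
$v = \frac{9235521}{1024}$ ($v = \left(- \frac{1}{32} + 95\right)^{2} = \left(\frac{3039}{32}\right)^{2} = \frac{9235521}{1024} \approx 9019.1$)
$\left(75 + 24 H{\left(-10 \right)}\right) + v = \left(75 + 24 \cdot 6\right) + \frac{9235521}{1024} = \left(75 + 144\right) + \frac{9235521}{1024} = 219 + \frac{9235521}{1024} = \frac{9459777}{1024}$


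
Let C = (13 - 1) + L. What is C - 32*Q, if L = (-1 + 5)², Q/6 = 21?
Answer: -4004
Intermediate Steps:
Q = 126 (Q = 6*21 = 126)
L = 16 (L = 4² = 16)
C = 28 (C = (13 - 1) + 16 = 12 + 16 = 28)
C - 32*Q = 28 - 32*126 = 28 - 4032 = -4004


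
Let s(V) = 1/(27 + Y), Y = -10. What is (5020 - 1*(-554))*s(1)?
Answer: 5574/17 ≈ 327.88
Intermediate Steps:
s(V) = 1/17 (s(V) = 1/(27 - 10) = 1/17)
(5020 - 1*(-554))*s(1) = (5020 - 1*(-554))*(1/17) = (5020 + 554)*(1/17) = 5574*(1/17) = 5574/17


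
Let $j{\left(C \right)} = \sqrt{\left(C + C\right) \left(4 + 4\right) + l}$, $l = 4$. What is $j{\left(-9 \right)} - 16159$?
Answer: $-16159 + 2 i \sqrt{35} \approx -16159.0 + 11.832 i$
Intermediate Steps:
$j{\left(C \right)} = \sqrt{4 + 16 C}$ ($j{\left(C \right)} = \sqrt{\left(C + C\right) \left(4 + 4\right) + 4} = \sqrt{2 C 8 + 4} = \sqrt{16 C + 4} = \sqrt{4 + 16 C}$)
$j{\left(-9 \right)} - 16159 = 2 \sqrt{1 + 4 \left(-9\right)} - 16159 = 2 \sqrt{1 - 36} - 16159 = 2 \sqrt{-35} - 16159 = 2 i \sqrt{35} - 16159 = -16159 + 2 i \sqrt{35}$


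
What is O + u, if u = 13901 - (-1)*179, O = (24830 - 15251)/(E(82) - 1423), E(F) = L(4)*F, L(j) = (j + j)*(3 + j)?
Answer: 44629099/3169 ≈ 14083.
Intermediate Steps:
L(j) = 2*j*(3 + j) (L(j) = (2*j)*(3 + j) = 2*j*(3 + j))
E(F) = 56*F (E(F) = (2*4*(3 + 4))*F = (2*4*7)*F = 56*F)
O = 9579/3169 (O = (24830 - 15251)/(56*82 - 1423) = 9579/(4592 - 1423) = 9579/3169 ≈ 3.0227)
u = 14080 (u = 13901 - 1*(-179) = 13901 + 179 = 14080)
O + u = 9579/3169 + 14080 = 44629099/3169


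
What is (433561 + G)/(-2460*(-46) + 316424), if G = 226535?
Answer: 41256/26849 ≈ 1.5366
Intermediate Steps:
(433561 + G)/(-2460*(-46) + 316424) = (433561 + 226535)/(-2460*(-46) + 316424) = 660096/(113160 + 316424) = 660096/429584 = 660096*(1/429584) = 41256/26849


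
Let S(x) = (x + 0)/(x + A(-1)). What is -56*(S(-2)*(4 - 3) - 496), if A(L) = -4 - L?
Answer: 138768/5 ≈ 27754.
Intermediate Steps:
S(x) = x/(-3 + x) (S(x) = (x + 0)/(x + (-4 - 1*(-1))) = x/(x + (-4 + 1)) = x/(x - 3) = x/(-3 + x))
-56*(S(-2)*(4 - 3) - 496) = -56*((-2/(-3 - 2))*(4 - 3) - 496) = -56*(-2/(-5)*1 - 496) = -56*(-2*(-1/5)*1 - 496) = -56*((2/5)*1 - 496) = -56*(2/5 - 496) = -56*(-2478/5) = 138768/5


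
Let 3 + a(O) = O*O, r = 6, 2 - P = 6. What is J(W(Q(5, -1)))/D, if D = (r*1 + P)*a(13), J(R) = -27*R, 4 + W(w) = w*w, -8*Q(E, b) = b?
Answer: 6885/21248 ≈ 0.32403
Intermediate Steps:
P = -4 (P = 2 - 1*6 = 2 - 6 = -4)
Q(E, b) = -b/8
W(w) = -4 + w² (W(w) = -4 + w*w = -4 + w²)
a(O) = -3 + O² (a(O) = -3 + O*O = -3 + O²)
D = 332 (D = (6*1 - 4)*(-3 + 13²) = (6 - 4)*(-3 + 169) = 2*166 = 332)
J(W(Q(5, -1)))/D = -27*(-4 + (-⅛*(-1))²)/332 = -27*(-4 + (⅛)²)*(1/332) = -27*(-4 + 1/64)*(1/332) = -27*(-255/64)*(1/332) = (6885/64)*(1/332) = 6885/21248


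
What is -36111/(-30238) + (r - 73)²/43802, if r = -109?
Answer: 1291668767/662242438 ≈ 1.9504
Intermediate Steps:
-36111/(-30238) + (r - 73)²/43802 = -36111/(-30238) + (-109 - 73)²/43802 = -36111*(-1/30238) + (-182)²*(1/43802) = 36111/30238 + 33124*(1/43802) = 36111/30238 + 16562/21901 = 1291668767/662242438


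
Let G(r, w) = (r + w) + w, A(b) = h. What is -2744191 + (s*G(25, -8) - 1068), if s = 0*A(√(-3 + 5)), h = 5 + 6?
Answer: -2745259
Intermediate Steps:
h = 11
A(b) = 11
s = 0 (s = 0*11 = 0)
G(r, w) = r + 2*w
-2744191 + (s*G(25, -8) - 1068) = -2744191 + (0*(25 + 2*(-8)) - 1068) = -2744191 + (0*(25 - 16) - 1068) = -2744191 + (0*9 - 1068) = -2744191 + (0 - 1068) = -2744191 - 1068 = -2745259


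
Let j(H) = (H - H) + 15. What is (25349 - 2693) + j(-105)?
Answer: 22671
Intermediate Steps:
j(H) = 15 (j(H) = 0 + 15 = 15)
(25349 - 2693) + j(-105) = (25349 - 2693) + 15 = 22656 + 15 = 22671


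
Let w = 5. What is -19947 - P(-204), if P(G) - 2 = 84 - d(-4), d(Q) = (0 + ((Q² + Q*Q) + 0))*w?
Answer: -19873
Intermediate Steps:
d(Q) = 10*Q² (d(Q) = (0 + ((Q² + Q*Q) + 0))*5 = (0 + ((Q² + Q²) + 0))*5 = (0 + (2*Q² + 0))*5 = (0 + 2*Q²)*5 = (2*Q²)*5 = 10*Q²)
P(G) = -74 (P(G) = 2 + (84 - 10*(-4)²) = 2 + (84 - 10*16) = 2 + (84 - 1*160) = 2 + (84 - 160) = 2 - 76 = -74)
-19947 - P(-204) = -19947 - 1*(-74) = -19947 + 74 = -19873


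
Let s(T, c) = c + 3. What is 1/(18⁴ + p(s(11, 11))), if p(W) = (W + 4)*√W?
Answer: 162/17006105 - √14/612219780 ≈ 9.5199e-6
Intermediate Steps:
s(T, c) = 3 + c
p(W) = √W*(4 + W) (p(W) = (4 + W)*√W = √W*(4 + W))
1/(18⁴ + p(s(11, 11))) = 1/(18⁴ + √(3 + 11)*(4 + (3 + 11))) = 1/(104976 + √14*(4 + 14)) = 1/(104976 + √14*18) = 1/(104976 + 18*√14)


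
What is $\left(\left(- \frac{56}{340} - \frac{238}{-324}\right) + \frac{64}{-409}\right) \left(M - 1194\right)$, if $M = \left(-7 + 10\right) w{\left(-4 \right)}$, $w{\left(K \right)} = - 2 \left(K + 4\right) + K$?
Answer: $- \frac{155985581}{312885} \approx -498.54$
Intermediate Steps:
$w{\left(K \right)} = -8 - K$ ($w{\left(K \right)} = - 2 \left(4 + K\right) + K = \left(-8 - 2 K\right) + K = -8 - K$)
$M = -12$ ($M = \left(-7 + 10\right) \left(-8 - -4\right) = 3 \left(-8 + 4\right) = 3 \left(-4\right) = -12$)
$\left(\left(- \frac{56}{340} - \frac{238}{-324}\right) + \frac{64}{-409}\right) \left(M - 1194\right) = \left(\left(- \frac{56}{340} - \frac{238}{-324}\right) + \frac{64}{-409}\right) \left(-12 - 1194\right) = \left(\left(\left(-56\right) \frac{1}{340} - - \frac{119}{162}\right) + 64 \left(- \frac{1}{409}\right)\right) \left(-1206\right) = \left(\left(- \frac{14}{85} + \frac{119}{162}\right) - \frac{64}{409}\right) \left(-1206\right) = \left(\frac{7847}{13770} - \frac{64}{409}\right) \left(-1206\right) = \frac{2328143}{5631930} \left(-1206\right) = - \frac{155985581}{312885}$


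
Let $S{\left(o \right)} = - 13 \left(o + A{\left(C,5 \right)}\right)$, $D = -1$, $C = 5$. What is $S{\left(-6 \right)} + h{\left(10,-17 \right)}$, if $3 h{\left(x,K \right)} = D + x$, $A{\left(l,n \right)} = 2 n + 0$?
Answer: $-49$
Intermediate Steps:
$A{\left(l,n \right)} = 2 n$
$h{\left(x,K \right)} = - \frac{1}{3} + \frac{x}{3}$ ($h{\left(x,K \right)} = \frac{-1 + x}{3} = - \frac{1}{3} + \frac{x}{3}$)
$S{\left(o \right)} = -130 - 13 o$ ($S{\left(o \right)} = - 13 \left(o + 2 \cdot 5\right) = - 13 \left(o + 10\right) = - 13 \left(10 + o\right) = -130 - 13 o$)
$S{\left(-6 \right)} + h{\left(10,-17 \right)} = \left(-130 - -78\right) + \left(- \frac{1}{3} + \frac{1}{3} \cdot 10\right) = \left(-130 + 78\right) + \left(- \frac{1}{3} + \frac{10}{3}\right) = -52 + 3 = -49$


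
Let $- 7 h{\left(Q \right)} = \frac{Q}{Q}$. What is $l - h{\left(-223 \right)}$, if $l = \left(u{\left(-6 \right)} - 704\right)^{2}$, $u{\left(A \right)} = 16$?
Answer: $\frac{3313409}{7} \approx 4.7334 \cdot 10^{5}$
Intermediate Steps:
$h{\left(Q \right)} = - \frac{1}{7}$ ($h{\left(Q \right)} = - \frac{Q \frac{1}{Q}}{7} = \left(- \frac{1}{7}\right) 1 = - \frac{1}{7}$)
$l = 473344$ ($l = \left(16 - 704\right)^{2} = \left(-688\right)^{2} = 473344$)
$l - h{\left(-223 \right)} = 473344 - - \frac{1}{7} = 473344 + \frac{1}{7} = \frac{3313409}{7}$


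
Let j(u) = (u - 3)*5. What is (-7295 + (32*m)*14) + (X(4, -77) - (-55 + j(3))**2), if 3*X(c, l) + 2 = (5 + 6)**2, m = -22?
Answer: -60409/3 ≈ -20136.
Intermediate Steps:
X(c, l) = 119/3 (X(c, l) = -2/3 + (5 + 6)**2/3 = -2/3 + (1/3)*11**2 = -2/3 + (1/3)*121 = -2/3 + 121/3 = 119/3)
j(u) = -15 + 5*u (j(u) = (-3 + u)*5 = -15 + 5*u)
(-7295 + (32*m)*14) + (X(4, -77) - (-55 + j(3))**2) = (-7295 + (32*(-22))*14) + (119/3 - (-55 + (-15 + 5*3))**2) = (-7295 - 704*14) + (119/3 - (-55 + (-15 + 15))**2) = (-7295 - 9856) + (119/3 - (-55 + 0)**2) = -17151 + (119/3 - 1*(-55)**2) = -17151 + (119/3 - 1*3025) = -17151 + (119/3 - 3025) = -17151 - 8956/3 = -60409/3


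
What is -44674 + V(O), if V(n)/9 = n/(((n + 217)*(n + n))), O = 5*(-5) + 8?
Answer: -17869591/400 ≈ -44674.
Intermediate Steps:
O = -17 (O = -25 + 8 = -17)
V(n) = 9/(2*(217 + n)) (V(n) = 9*(n/(((n + 217)*(n + n)))) = 9*(n/(((217 + n)*(2*n)))) = 9*(n/((2*n*(217 + n)))) = 9*(n*(1/(2*n*(217 + n)))) = 9*(1/(2*(217 + n))) = 9/(2*(217 + n)))
-44674 + V(O) = -44674 + 9/(2*(217 - 17)) = -44674 + (9/2)/200 = -44674 + (9/2)*(1/200) = -44674 + 9/400 = -17869591/400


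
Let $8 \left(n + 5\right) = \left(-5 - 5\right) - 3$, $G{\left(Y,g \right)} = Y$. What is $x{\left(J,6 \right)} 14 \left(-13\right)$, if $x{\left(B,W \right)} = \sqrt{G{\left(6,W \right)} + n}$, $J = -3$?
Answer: $- \frac{91 i \sqrt{10}}{2} \approx - 143.88 i$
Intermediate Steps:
$n = - \frac{53}{8}$ ($n = -5 + \frac{\left(-5 - 5\right) - 3}{8} = -5 + \frac{-10 - 3}{8} = -5 + \frac{1}{8} \left(-13\right) = -5 - \frac{13}{8} = - \frac{53}{8} \approx -6.625$)
$x{\left(B,W \right)} = \frac{i \sqrt{10}}{4}$ ($x{\left(B,W \right)} = \sqrt{6 - \frac{53}{8}} = \sqrt{- \frac{5}{8}} = \frac{i \sqrt{10}}{4}$)
$x{\left(J,6 \right)} 14 \left(-13\right) = \frac{i \sqrt{10}}{4} \cdot 14 \left(-13\right) = \frac{7 i \sqrt{10}}{2} \left(-13\right) = - \frac{91 i \sqrt{10}}{2}$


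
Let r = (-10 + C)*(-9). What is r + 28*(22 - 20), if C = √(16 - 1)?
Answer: 146 - 9*√15 ≈ 111.14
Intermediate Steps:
C = √15 ≈ 3.8730
r = 90 - 9*√15 (r = (-10 + √15)*(-9) = 90 - 9*√15 ≈ 55.143)
r + 28*(22 - 20) = (90 - 9*√15) + 28*(22 - 20) = (90 - 9*√15) + 28*2 = (90 - 9*√15) + 56 = 146 - 9*√15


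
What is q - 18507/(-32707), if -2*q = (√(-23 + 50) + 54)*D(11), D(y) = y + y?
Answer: -19409451/32707 - 33*√3 ≈ -650.59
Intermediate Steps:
D(y) = 2*y
q = -594 - 33*√3 (q = -(√(-23 + 50) + 54)*2*11/2 = -(√27 + 54)*22/2 = -(3*√3 + 54)*22/2 = -(54 + 3*√3)*22/2 = -(1188 + 66*√3)/2 = -594 - 33*√3 ≈ -651.16)
q - 18507/(-32707) = (-594 - 33*√3) - 18507/(-32707) = (-594 - 33*√3) - 18507*(-1)/32707 = (-594 - 33*√3) - 1*(-18507/32707) = (-594 - 33*√3) + 18507/32707 = -19409451/32707 - 33*√3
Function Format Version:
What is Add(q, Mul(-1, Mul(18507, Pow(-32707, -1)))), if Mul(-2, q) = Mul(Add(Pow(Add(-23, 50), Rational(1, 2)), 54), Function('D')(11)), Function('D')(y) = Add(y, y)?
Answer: Add(Rational(-19409451, 32707), Mul(-33, Pow(3, Rational(1, 2)))) ≈ -650.59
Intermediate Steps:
Function('D')(y) = Mul(2, y)
q = Add(-594, Mul(-33, Pow(3, Rational(1, 2)))) (q = Mul(Rational(-1, 2), Mul(Add(Pow(Add(-23, 50), Rational(1, 2)), 54), Mul(2, 11))) = Mul(Rational(-1, 2), Mul(Add(Pow(27, Rational(1, 2)), 54), 22)) = Mul(Rational(-1, 2), Mul(Add(Mul(3, Pow(3, Rational(1, 2))), 54), 22)) = Mul(Rational(-1, 2), Mul(Add(54, Mul(3, Pow(3, Rational(1, 2)))), 22)) = Mul(Rational(-1, 2), Add(1188, Mul(66, Pow(3, Rational(1, 2))))) = Add(-594, Mul(-33, Pow(3, Rational(1, 2)))) ≈ -651.16)
Add(q, Mul(-1, Mul(18507, Pow(-32707, -1)))) = Add(Add(-594, Mul(-33, Pow(3, Rational(1, 2)))), Mul(-1, Mul(18507, Pow(-32707, -1)))) = Add(Add(-594, Mul(-33, Pow(3, Rational(1, 2)))), Mul(-1, Mul(18507, Rational(-1, 32707)))) = Add(Add(-594, Mul(-33, Pow(3, Rational(1, 2)))), Mul(-1, Rational(-18507, 32707))) = Add(Add(-594, Mul(-33, Pow(3, Rational(1, 2)))), Rational(18507, 32707)) = Add(Rational(-19409451, 32707), Mul(-33, Pow(3, Rational(1, 2))))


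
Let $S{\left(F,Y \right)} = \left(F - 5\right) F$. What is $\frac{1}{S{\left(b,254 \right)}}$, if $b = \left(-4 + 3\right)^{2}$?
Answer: $- \frac{1}{4} \approx -0.25$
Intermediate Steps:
$b = 1$ ($b = \left(-1\right)^{2} = 1$)
$S{\left(F,Y \right)} = F \left(-5 + F\right)$ ($S{\left(F,Y \right)} = \left(-5 + F\right) F = F \left(-5 + F\right)$)
$\frac{1}{S{\left(b,254 \right)}} = \frac{1}{1 \left(-5 + 1\right)} = \frac{1}{1 \left(-4\right)} = \frac{1}{-4} = - \frac{1}{4}$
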